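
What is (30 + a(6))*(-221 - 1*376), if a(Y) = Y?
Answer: -21492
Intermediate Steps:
(30 + a(6))*(-221 - 1*376) = (30 + 6)*(-221 - 1*376) = 36*(-221 - 376) = 36*(-597) = -21492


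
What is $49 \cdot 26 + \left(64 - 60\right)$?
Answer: $1278$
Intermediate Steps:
$49 \cdot 26 + \left(64 - 60\right) = 1274 + 4 = 1278$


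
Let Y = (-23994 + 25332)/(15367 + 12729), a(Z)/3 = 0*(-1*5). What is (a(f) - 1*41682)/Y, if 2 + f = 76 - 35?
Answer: -195182912/223 ≈ -8.7526e+5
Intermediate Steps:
f = 39 (f = -2 + (76 - 35) = -2 + 41 = 39)
a(Z) = 0 (a(Z) = 3*(0*(-1*5)) = 3*(0*(-5)) = 3*0 = 0)
Y = 669/14048 (Y = 1338/28096 = 1338*(1/28096) = 669/14048 ≈ 0.047622)
(a(f) - 1*41682)/Y = (0 - 1*41682)/(669/14048) = (0 - 41682)*(14048/669) = -41682*14048/669 = -195182912/223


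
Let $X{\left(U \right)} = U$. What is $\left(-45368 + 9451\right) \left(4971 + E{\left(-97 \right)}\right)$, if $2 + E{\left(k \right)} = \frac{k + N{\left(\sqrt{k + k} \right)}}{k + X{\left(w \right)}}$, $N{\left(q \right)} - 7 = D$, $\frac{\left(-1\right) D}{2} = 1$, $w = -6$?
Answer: $- \frac{18385876383}{103} \approx -1.785 \cdot 10^{8}$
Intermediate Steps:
$D = -2$ ($D = \left(-2\right) 1 = -2$)
$N{\left(q \right)} = 5$ ($N{\left(q \right)} = 7 - 2 = 5$)
$E{\left(k \right)} = -2 + \frac{5 + k}{-6 + k}$ ($E{\left(k \right)} = -2 + \frac{k + 5}{k - 6} = -2 + \frac{5 + k}{-6 + k}$)
$\left(-45368 + 9451\right) \left(4971 + E{\left(-97 \right)}\right) = \left(-45368 + 9451\right) \left(4971 + \frac{17 - -97}{-6 - 97}\right) = - 35917 \left(4971 + \frac{17 + 97}{-103}\right) = - 35917 \left(4971 - \frac{114}{103}\right) = \left(-35917\right) \frac{511899}{103} = - \frac{18385876383}{103}$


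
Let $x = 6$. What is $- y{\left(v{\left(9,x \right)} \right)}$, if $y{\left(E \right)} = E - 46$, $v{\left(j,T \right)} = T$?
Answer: $40$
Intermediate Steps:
$y{\left(E \right)} = -46 + E$ ($y{\left(E \right)} = E - 46 = -46 + E$)
$- y{\left(v{\left(9,x \right)} \right)} = - (-46 + 6) = \left(-1\right) \left(-40\right) = 40$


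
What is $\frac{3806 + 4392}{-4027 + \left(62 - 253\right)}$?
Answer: $- \frac{4099}{2109} \approx -1.9436$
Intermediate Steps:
$\frac{3806 + 4392}{-4027 + \left(62 - 253\right)} = \frac{8198}{-4027 - 191} = \frac{8198}{-4218} = 8198 \left(- \frac{1}{4218}\right) = - \frac{4099}{2109}$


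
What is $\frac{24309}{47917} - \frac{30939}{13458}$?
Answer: $- \frac{385117847}{214955662} \approx -1.7916$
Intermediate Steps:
$\frac{24309}{47917} - \frac{30939}{13458} = 24309 \cdot \frac{1}{47917} - \frac{10313}{4486} = \frac{24309}{47917} - \frac{10313}{4486} = - \frac{385117847}{214955662}$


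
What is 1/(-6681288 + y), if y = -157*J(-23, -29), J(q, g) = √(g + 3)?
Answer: I/(-6681288*I + 157*√26) ≈ -1.4967e-7 + 1.7934e-11*I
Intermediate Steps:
J(q, g) = √(3 + g)
y = -157*I*√26 (y = -157*√(3 - 29) = -157*I*√26 ≈ -800.55*I)
1/(-6681288 + y) = 1/(-6681288 - 157*I*√26)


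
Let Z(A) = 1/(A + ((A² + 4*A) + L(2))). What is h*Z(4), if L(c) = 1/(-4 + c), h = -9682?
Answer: -19364/71 ≈ -272.73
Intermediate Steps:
Z(A) = 1/(-½ + A² + 5*A) (Z(A) = 1/(A + ((A² + 4*A) + 1/(-4 + 2))) = 1/(A + ((A² + 4*A) + 1/(-2))) = 1/(A + ((A² + 4*A) - ½)) = 1/(A + (-½ + A² + 4*A)) = 1/(-½ + A² + 5*A))
h*Z(4) = -19364/(-1 + 2*4² + 10*4) = -19364/(-1 + 2*16 + 40) = -19364/(-1 + 32 + 40) = -19364/71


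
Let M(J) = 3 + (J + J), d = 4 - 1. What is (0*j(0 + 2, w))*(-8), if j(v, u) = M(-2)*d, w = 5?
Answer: 0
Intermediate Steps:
d = 3
M(J) = 3 + 2*J
j(v, u) = -3 (j(v, u) = (3 + 2*(-2))*3 = (3 - 4)*3 = -1*3 = -3)
(0*j(0 + 2, w))*(-8) = (0*(-3))*(-8) = 0*(-8) = 0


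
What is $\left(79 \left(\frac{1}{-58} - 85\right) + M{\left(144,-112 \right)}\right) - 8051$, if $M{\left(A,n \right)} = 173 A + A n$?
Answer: $- \frac{347035}{58} \approx -5983.4$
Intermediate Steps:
$\left(79 \left(\frac{1}{-58} - 85\right) + M{\left(144,-112 \right)}\right) - 8051 = \left(79 \left(\frac{1}{-58} - 85\right) + 144 \left(173 - 112\right)\right) - 8051 = \left(79 \left(- \frac{1}{58} - 85\right) + 144 \cdot 61\right) - 8051 = \left(79 \left(- \frac{4931}{58}\right) + 8784\right) - 8051 = \left(- \frac{389549}{58} + 8784\right) - 8051 = \frac{119923}{58} - 8051 = - \frac{347035}{58}$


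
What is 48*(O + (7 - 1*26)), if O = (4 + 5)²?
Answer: 2976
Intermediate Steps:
O = 81 (O = 9² = 81)
48*(O + (7 - 1*26)) = 48*(81 + (7 - 1*26)) = 48*(81 + (7 - 26)) = 48*(81 - 19) = 48*62 = 2976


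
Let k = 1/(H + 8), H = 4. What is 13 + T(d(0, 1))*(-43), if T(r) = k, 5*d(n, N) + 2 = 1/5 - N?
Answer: 113/12 ≈ 9.4167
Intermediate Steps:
k = 1/12 (k = 1/(4 + 8) = 1/12 ≈ 0.083333)
d(n, N) = -9/25 - N/5 (d(n, N) = -⅖ + (1/5 - N)/5 = -⅖ + (⅕ - N)/5 = -⅖ + (1/25 - N/5) = -9/25 - N/5)
T(r) = 1/12
13 + T(d(0, 1))*(-43) = 13 + (1/12)*(-43) = 13 - 43/12 = 113/12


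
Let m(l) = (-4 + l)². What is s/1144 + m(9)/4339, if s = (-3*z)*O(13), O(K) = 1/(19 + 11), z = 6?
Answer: 129983/24819080 ≈ 0.0052372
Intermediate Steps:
O(K) = 1/30
s = -⅗ (s = -3*6*(1/30) = -18*1/30 = -⅗ ≈ -0.60000)
s/1144 + m(9)/4339 = -⅗/1144 + (-4 + 9)²/4339 = -⅗*1/1144 + 5²*(1/4339) = -3/5720 + 25*(1/4339) = -3/5720 + 25/4339 = 129983/24819080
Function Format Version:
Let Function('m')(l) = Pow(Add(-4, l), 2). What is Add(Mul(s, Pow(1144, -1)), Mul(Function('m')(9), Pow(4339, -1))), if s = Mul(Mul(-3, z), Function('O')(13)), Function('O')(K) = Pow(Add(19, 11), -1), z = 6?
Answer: Rational(129983, 24819080) ≈ 0.0052372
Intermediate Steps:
Function('O')(K) = Rational(1, 30) (Function('O')(K) = Pow(30, -1) = Rational(1, 30))
s = Rational(-3, 5) (s = Mul(Mul(-3, 6), Rational(1, 30)) = Mul(-18, Rational(1, 30)) = Rational(-3, 5) ≈ -0.60000)
Add(Mul(s, Pow(1144, -1)), Mul(Function('m')(9), Pow(4339, -1))) = Add(Mul(Rational(-3, 5), Pow(1144, -1)), Mul(Pow(Add(-4, 9), 2), Pow(4339, -1))) = Add(Mul(Rational(-3, 5), Rational(1, 1144)), Mul(Pow(5, 2), Rational(1, 4339))) = Add(Rational(-3, 5720), Mul(25, Rational(1, 4339))) = Add(Rational(-3, 5720), Rational(25, 4339)) = Rational(129983, 24819080)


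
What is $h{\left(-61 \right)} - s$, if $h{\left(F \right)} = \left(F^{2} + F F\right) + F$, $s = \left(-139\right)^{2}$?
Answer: $-11940$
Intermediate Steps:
$s = 19321$
$h{\left(F \right)} = F + 2 F^{2}$ ($h{\left(F \right)} = \left(F^{2} + F^{2}\right) + F = 2 F^{2} + F = F + 2 F^{2}$)
$h{\left(-61 \right)} - s = - 61 \left(1 + 2 \left(-61\right)\right) - 19321 = - 61 \left(1 - 122\right) - 19321 = \left(-61\right) \left(-121\right) - 19321 = 7381 - 19321 = -11940$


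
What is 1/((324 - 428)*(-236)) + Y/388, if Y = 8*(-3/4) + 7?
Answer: 6233/2380768 ≈ 0.0026181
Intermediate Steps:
Y = 1 (Y = 8*(-3*¼) + 7 = 8*(-¾) + 7 = -6 + 7 = 1)
1/((324 - 428)*(-236)) + Y/388 = 1/((324 - 428)*(-236)) + 1/388 = -1/236/(-104) + 1*(1/388) = -1/104*(-1/236) + 1/388 = 1/24544 + 1/388 = 6233/2380768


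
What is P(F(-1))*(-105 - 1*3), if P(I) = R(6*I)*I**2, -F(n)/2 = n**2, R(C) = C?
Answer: 5184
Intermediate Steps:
F(n) = -2*n**2
P(I) = 6*I**3 (P(I) = (6*I)*I**2 = 6*I**3)
P(F(-1))*(-105 - 1*3) = (6*(-2*(-1)**2)**3)*(-105 - 1*3) = (6*(-2*1)**3)*(-105 - 3) = (6*(-2)**3)*(-108) = (6*(-8))*(-108) = -48*(-108) = 5184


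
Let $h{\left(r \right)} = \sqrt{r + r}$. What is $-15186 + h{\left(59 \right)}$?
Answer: $-15186 + \sqrt{118} \approx -15175.0$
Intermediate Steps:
$h{\left(r \right)} = \sqrt{2} \sqrt{r}$ ($h{\left(r \right)} = \sqrt{2 r} = \sqrt{2} \sqrt{r}$)
$-15186 + h{\left(59 \right)} = -15186 + \sqrt{2} \sqrt{59} = -15186 + \sqrt{118}$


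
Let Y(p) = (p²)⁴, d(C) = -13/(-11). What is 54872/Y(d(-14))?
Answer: 11762300518232/815730721 ≈ 14419.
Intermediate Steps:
d(C) = 13/11 (d(C) = -13*(-1/11) = 13/11)
Y(p) = p⁸
54872/Y(d(-14)) = 54872/((13/11)⁸) = 54872/(815730721/214358881) = 54872*(214358881/815730721) = 11762300518232/815730721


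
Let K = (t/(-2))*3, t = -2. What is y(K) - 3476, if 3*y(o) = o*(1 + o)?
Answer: -3472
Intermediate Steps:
K = 3 (K = -2/(-2)*3 = -2*(-½)*3 = 1*3 = 3)
y(o) = o*(1 + o)/3 (y(o) = (o*(1 + o))/3 = o*(1 + o)/3)
y(K) - 3476 = (⅓)*3*(1 + 3) - 3476 = (⅓)*3*4 - 3476 = 4 - 3476 = -3472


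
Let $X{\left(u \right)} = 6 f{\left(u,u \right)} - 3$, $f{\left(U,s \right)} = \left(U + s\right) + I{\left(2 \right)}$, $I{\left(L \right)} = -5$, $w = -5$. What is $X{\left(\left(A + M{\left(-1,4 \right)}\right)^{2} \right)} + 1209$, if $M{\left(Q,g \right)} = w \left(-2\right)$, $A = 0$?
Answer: $2376$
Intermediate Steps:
$f{\left(U,s \right)} = -5 + U + s$ ($f{\left(U,s \right)} = \left(U + s\right) - 5 = -5 + U + s$)
$M{\left(Q,g \right)} = 10$ ($M{\left(Q,g \right)} = \left(-5\right) \left(-2\right) = 10$)
$X{\left(u \right)} = -33 + 12 u$ ($X{\left(u \right)} = 6 \left(-5 + u + u\right) - 3 = 6 \left(-5 + 2 u\right) - 3 = \left(-30 + 12 u\right) - 3 = -33 + 12 u$)
$X{\left(\left(A + M{\left(-1,4 \right)}\right)^{2} \right)} + 1209 = \left(-33 + 12 \left(0 + 10\right)^{2}\right) + 1209 = \left(-33 + 12 \cdot 10^{2}\right) + 1209 = \left(-33 + 12 \cdot 100\right) + 1209 = \left(-33 + 1200\right) + 1209 = 1167 + 1209 = 2376$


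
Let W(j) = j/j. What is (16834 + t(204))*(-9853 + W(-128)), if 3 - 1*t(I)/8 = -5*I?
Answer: -246477336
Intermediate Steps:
W(j) = 1
t(I) = 24 + 40*I (t(I) = 24 - (-40)*I = 24 + 40*I)
(16834 + t(204))*(-9853 + W(-128)) = (16834 + (24 + 40*204))*(-9853 + 1) = (16834 + (24 + 8160))*(-9852) = (16834 + 8184)*(-9852) = 25018*(-9852) = -246477336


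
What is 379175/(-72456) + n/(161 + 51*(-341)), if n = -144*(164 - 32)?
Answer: -2577970801/624208440 ≈ -4.1300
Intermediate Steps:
n = -19008 (n = -144*132 = -19008)
379175/(-72456) + n/(161 + 51*(-341)) = 379175/(-72456) - 19008/(161 + 51*(-341)) = 379175*(-1/72456) - 19008/(161 - 17391) = -379175/72456 - 19008/(-17230) = -379175/72456 - 19008*(-1/17230) = -379175/72456 + 9504/8615 = -2577970801/624208440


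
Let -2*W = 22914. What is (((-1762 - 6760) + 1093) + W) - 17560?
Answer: -36446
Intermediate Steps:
W = -11457 (W = -1/2*22914 = -11457)
(((-1762 - 6760) + 1093) + W) - 17560 = (((-1762 - 6760) + 1093) - 11457) - 17560 = ((-8522 + 1093) - 11457) - 17560 = (-7429 - 11457) - 17560 = -18886 - 17560 = -36446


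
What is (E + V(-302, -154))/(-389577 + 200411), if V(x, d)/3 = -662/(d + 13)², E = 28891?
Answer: -191459995/1253603082 ≈ -0.15273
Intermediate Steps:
V(x, d) = -1986/(13 + d)² (V(x, d) = 3*(-662/(d + 13)²) = 3*(-662/(13 + d)²) = -1986/(13 + d)²)
(E + V(-302, -154))/(-389577 + 200411) = (28891 - 1986/(13 - 154)²)/(-389577 + 200411) = (28891 - 1986/(-141)²)/(-189166) = (28891 - 1986*1/19881)*(-1/189166) = (28891 - 662/6627)*(-1/189166) = (191459995/6627)*(-1/189166) = -191459995/1253603082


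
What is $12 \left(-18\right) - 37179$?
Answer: $-37395$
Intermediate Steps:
$12 \left(-18\right) - 37179 = -216 - 37179 = -37395$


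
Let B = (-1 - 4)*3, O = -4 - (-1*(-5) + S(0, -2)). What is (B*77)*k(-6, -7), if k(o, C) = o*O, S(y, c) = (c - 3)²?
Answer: -235620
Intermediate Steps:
S(y, c) = (-3 + c)²
O = -34 (O = -4 - (-1*(-5) + (-3 - 2)²) = -4 - (5 + (-5)²) = -4 - (5 + 25) = -4 - 1*30 = -4 - 30 = -34)
k(o, C) = -34*o (k(o, C) = o*(-34) = -34*o)
B = -15 (B = -5*3 = -15)
(B*77)*k(-6, -7) = (-15*77)*(-34*(-6)) = -1155*204 = -235620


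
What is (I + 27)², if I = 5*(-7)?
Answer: 64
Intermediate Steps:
I = -35
(I + 27)² = (-35 + 27)² = (-8)² = 64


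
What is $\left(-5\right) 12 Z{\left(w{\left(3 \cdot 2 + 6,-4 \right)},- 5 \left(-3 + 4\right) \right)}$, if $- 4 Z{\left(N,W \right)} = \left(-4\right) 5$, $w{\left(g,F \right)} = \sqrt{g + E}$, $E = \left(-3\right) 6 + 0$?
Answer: $-300$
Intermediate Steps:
$E = -18$ ($E = -18 + 0 = -18$)
$w{\left(g,F \right)} = \sqrt{-18 + g}$ ($w{\left(g,F \right)} = \sqrt{g - 18} = \sqrt{-18 + g}$)
$Z{\left(N,W \right)} = 5$ ($Z{\left(N,W \right)} = - \frac{\left(-4\right) 5}{4} = \left(- \frac{1}{4}\right) \left(-20\right) = 5$)
$\left(-5\right) 12 Z{\left(w{\left(3 \cdot 2 + 6,-4 \right)},- 5 \left(-3 + 4\right) \right)} = \left(-5\right) 12 \cdot 5 = \left(-60\right) 5 = -300$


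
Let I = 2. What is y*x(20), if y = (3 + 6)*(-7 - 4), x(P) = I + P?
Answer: -2178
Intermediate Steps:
x(P) = 2 + P
y = -99 (y = 9*(-11) = -99)
y*x(20) = -99*(2 + 20) = -99*22 = -2178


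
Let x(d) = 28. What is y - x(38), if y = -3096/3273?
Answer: -31580/1091 ≈ -28.946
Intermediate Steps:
y = -1032/1091 (y = -3096*1/3273 = -1032/1091 ≈ -0.94592)
y - x(38) = -1032/1091 - 1*28 = -1032/1091 - 28 = -31580/1091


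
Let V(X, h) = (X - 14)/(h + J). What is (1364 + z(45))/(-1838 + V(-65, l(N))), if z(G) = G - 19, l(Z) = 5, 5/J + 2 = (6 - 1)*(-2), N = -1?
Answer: -38225/51019 ≈ -0.74923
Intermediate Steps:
J = -5/12 (J = 5/(-2 + (6 - 1)*(-2)) = 5/(-2 + 5*(-2)) = 5/(-2 - 10) = 5/(-12) = 5*(-1/12) = -5/12 ≈ -0.41667)
V(X, h) = (-14 + X)/(-5/12 + h) (V(X, h) = (X - 14)/(h - 5/12) = (-14 + X)/(-5/12 + h))
z(G) = -19 + G
(1364 + z(45))/(-1838 + V(-65, l(N))) = (1364 + (-19 + 45))/(-1838 + 12*(-14 - 65)/(-5 + 12*5)) = (1364 + 26)/(-1838 + 12*(-79)/(-5 + 60)) = 1390/(-1838 + 12*(-79)/55) = 1390/(-1838 + 12*(1/55)*(-79)) = 1390/(-1838 - 948/55) = 1390/(-102038/55) = 1390*(-55/102038) = -38225/51019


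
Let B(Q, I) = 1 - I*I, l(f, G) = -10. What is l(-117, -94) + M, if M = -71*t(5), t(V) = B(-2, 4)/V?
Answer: 203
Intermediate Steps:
B(Q, I) = 1 - I**2
t(V) = -15/V (t(V) = (1 - 1*4**2)/V = (1 - 1*16)/V = (1 - 16)/V = -15/V)
M = 213 (M = -(-1065)/5 = -71*(-3) = 213)
l(-117, -94) + M = -10 + 213 = 203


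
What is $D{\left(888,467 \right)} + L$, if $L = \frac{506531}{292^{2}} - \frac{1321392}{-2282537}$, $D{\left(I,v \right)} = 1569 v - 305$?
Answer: $\frac{142543167115225659}{194618234768} \approx 7.3242 \cdot 10^{5}$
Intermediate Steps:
$D{\left(I,v \right)} = -305 + 1569 v$
$L = \frac{1268842916635}{194618234768}$ ($L = \frac{506531}{85264} - - \frac{1321392}{2282537} = 506531 \cdot \frac{1}{85264} + \frac{1321392}{2282537} = \frac{506531}{85264} + \frac{1321392}{2282537} = \frac{1268842916635}{194618234768} \approx 6.5197$)
$D{\left(888,467 \right)} + L = \left(-305 + 1569 \cdot 467\right) + \frac{1268842916635}{194618234768} = \left(-305 + 732723\right) + \frac{1268842916635}{194618234768} = 732418 + \frac{1268842916635}{194618234768} = \frac{142543167115225659}{194618234768}$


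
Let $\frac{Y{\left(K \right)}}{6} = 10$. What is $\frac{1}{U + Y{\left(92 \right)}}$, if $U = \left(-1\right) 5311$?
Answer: $- \frac{1}{5251} \approx -0.00019044$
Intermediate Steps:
$Y{\left(K \right)} = 60$ ($Y{\left(K \right)} = 6 \cdot 10 = 60$)
$U = -5311$
$\frac{1}{U + Y{\left(92 \right)}} = \frac{1}{-5311 + 60} = \frac{1}{-5251} = - \frac{1}{5251}$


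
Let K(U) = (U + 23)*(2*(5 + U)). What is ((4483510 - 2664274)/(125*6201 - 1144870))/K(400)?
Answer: -303206/21114288225 ≈ -1.4360e-5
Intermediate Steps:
K(U) = (10 + 2*U)*(23 + U) (K(U) = (23 + U)*(10 + 2*U) = (10 + 2*U)*(23 + U))
((4483510 - 2664274)/(125*6201 - 1144870))/K(400) = ((4483510 - 2664274)/(125*6201 - 1144870))/(230 + 2*400² + 56*400) = (1819236/(775125 - 1144870))/(230 + 2*160000 + 22400) = (1819236/(-369745))/(230 + 320000 + 22400) = (1819236*(-1/369745))/342630 = -1819236/369745*1/342630 = -303206/21114288225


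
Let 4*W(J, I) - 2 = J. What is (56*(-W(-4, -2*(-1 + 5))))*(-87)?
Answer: -2436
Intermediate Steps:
W(J, I) = ½ + J/4
(56*(-W(-4, -2*(-1 + 5))))*(-87) = (56*(-(½ + (¼)*(-4))))*(-87) = (56*(-(½ - 1)))*(-87) = (56*(-1*(-½)))*(-87) = (56*(½))*(-87) = 28*(-87) = -2436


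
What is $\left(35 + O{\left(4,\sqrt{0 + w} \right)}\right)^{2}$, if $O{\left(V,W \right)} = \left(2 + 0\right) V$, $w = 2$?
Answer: $1849$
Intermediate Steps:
$O{\left(V,W \right)} = 2 V$
$\left(35 + O{\left(4,\sqrt{0 + w} \right)}\right)^{2} = \left(35 + 2 \cdot 4\right)^{2} = \left(35 + 8\right)^{2} = 43^{2} = 1849$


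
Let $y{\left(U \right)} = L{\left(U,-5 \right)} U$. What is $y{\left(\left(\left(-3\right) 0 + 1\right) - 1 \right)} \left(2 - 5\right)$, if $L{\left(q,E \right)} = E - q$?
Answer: $0$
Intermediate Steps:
$y{\left(U \right)} = U \left(-5 - U\right)$ ($y{\left(U \right)} = \left(-5 - U\right) U = U \left(-5 - U\right)$)
$y{\left(\left(\left(-3\right) 0 + 1\right) - 1 \right)} \left(2 - 5\right) = - \left(\left(\left(-3\right) 0 + 1\right) - 1\right) \left(5 + \left(\left(\left(-3\right) 0 + 1\right) - 1\right)\right) \left(2 - 5\right) = - \left(\left(0 + 1\right) - 1\right) \left(5 + \left(\left(0 + 1\right) - 1\right)\right) \left(-3\right) = - \left(1 - 1\right) \left(5 + \left(1 - 1\right)\right) \left(-3\right) = \left(-1\right) 0 \left(5 + 0\right) \left(-3\right) = \left(-1\right) 0 \cdot 5 \left(-3\right) = 0 \left(-3\right) = 0$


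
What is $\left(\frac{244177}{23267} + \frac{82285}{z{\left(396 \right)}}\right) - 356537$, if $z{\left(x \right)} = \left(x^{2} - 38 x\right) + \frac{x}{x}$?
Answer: $- \frac{1176014783350243}{3298539323} \approx -3.5653 \cdot 10^{5}$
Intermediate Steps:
$z{\left(x \right)} = 1 + x^{2} - 38 x$ ($z{\left(x \right)} = \left(x^{2} - 38 x\right) + 1 = 1 + x^{2} - 38 x$)
$\left(\frac{244177}{23267} + \frac{82285}{z{\left(396 \right)}}\right) - 356537 = \left(\frac{244177}{23267} + \frac{82285}{1 + 396^{2} - 15048}\right) - 356537 = \left(244177 \cdot \frac{1}{23267} + \frac{82285}{1 + 156816 - 15048}\right) - 356537 = \left(\frac{244177}{23267} + \frac{82285}{141769}\right) - 356537 = \frac{36531254208}{3298539323} - 356537 = - \frac{1176014783350243}{3298539323}$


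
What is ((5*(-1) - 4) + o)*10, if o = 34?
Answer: 250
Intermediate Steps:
((5*(-1) - 4) + o)*10 = ((5*(-1) - 4) + 34)*10 = ((-5 - 4) + 34)*10 = (-9 + 34)*10 = 25*10 = 250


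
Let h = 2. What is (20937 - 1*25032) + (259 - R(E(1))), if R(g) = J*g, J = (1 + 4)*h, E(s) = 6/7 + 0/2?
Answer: -26912/7 ≈ -3844.6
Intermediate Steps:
E(s) = 6/7 (E(s) = 6*(⅐) + 0*(½) = 6/7 + 0 = 6/7)
J = 10 (J = (1 + 4)*2 = 5*2 = 10)
R(g) = 10*g
(20937 - 1*25032) + (259 - R(E(1))) = (20937 - 1*25032) + (259 - 10*6/7) = (20937 - 25032) + (259 - 1*60/7) = -4095 + (259 - 60/7) = -4095 + 1753/7 = -26912/7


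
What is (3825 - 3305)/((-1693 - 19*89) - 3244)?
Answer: -130/1657 ≈ -0.078455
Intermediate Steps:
(3825 - 3305)/((-1693 - 19*89) - 3244) = 520/((-1693 - 1*1691) - 3244) = 520/((-1693 - 1691) - 3244) = 520/(-3384 - 3244) = 520/(-6628) = 520*(-1/6628) = -130/1657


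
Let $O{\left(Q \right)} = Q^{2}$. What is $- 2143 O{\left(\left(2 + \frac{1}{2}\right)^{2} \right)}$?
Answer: $- \frac{1339375}{16} \approx -83711.0$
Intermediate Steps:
$- 2143 O{\left(\left(2 + \frac{1}{2}\right)^{2} \right)} = - 2143 \left(\left(2 + \frac{1}{2}\right)^{2}\right)^{2} = - 2143 \left(\left(\frac{5}{2}\right)^{2}\right)^{2} = - 2143 \left(\frac{25}{4}\right)^{2} = \left(-2143\right) \frac{625}{16} = - \frac{1339375}{16}$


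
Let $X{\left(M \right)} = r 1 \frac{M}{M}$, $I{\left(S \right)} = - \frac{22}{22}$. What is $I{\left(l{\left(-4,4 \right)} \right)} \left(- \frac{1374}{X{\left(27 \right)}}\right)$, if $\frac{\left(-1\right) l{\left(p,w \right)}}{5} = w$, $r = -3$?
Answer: $-458$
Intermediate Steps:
$l{\left(p,w \right)} = - 5 w$
$I{\left(S \right)} = -1$ ($I{\left(S \right)} = \left(-22\right) \frac{1}{22} = -1$)
$X{\left(M \right)} = -3$ ($X{\left(M \right)} = \left(-3\right) 1 \frac{M}{M} = \left(-3\right) 1 = -3$)
$I{\left(l{\left(-4,4 \right)} \right)} \left(- \frac{1374}{X{\left(27 \right)}}\right) = - \frac{-1374}{-3} = - \frac{\left(-1374\right) \left(-1\right)}{3} = \left(-1\right) 458 = -458$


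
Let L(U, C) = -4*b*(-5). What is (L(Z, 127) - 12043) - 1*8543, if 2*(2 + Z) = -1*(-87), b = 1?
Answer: -20566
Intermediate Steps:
Z = 83/2 (Z = -2 + (-1*(-87))/2 = -2 + (½)*87 = -2 + 87/2 = 83/2 ≈ 41.500)
L(U, C) = 20 (L(U, C) = -4*1*(-5) = -4*(-5) = 20)
(L(Z, 127) - 12043) - 1*8543 = (20 - 12043) - 1*8543 = -12023 - 8543 = -20566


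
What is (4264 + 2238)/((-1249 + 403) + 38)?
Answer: -3251/404 ≈ -8.0470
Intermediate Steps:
(4264 + 2238)/((-1249 + 403) + 38) = 6502/(-846 + 38) = 6502/(-808) = 6502*(-1/808) = -3251/404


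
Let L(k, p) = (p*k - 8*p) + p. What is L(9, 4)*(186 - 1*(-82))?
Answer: 2144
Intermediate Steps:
L(k, p) = -7*p + k*p (L(k, p) = (k*p - 8*p) + p = (-8*p + k*p) + p = -7*p + k*p)
L(9, 4)*(186 - 1*(-82)) = (4*(-7 + 9))*(186 - 1*(-82)) = (4*2)*(186 + 82) = 8*268 = 2144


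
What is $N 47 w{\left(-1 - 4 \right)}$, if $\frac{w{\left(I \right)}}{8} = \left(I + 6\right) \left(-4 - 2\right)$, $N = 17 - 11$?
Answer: $-13536$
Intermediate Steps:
$N = 6$ ($N = 17 - 11 = 6$)
$w{\left(I \right)} = -288 - 48 I$ ($w{\left(I \right)} = 8 \left(I + 6\right) \left(-4 - 2\right) = 8 \left(6 + I\right) \left(-6\right) = 8 \left(-36 - 6 I\right) = -288 - 48 I$)
$N 47 w{\left(-1 - 4 \right)} = 6 \cdot 47 \left(-288 - 48 \left(-1 - 4\right)\right) = 282 \left(-288 - -240\right) = 282 \left(-288 + 240\right) = 282 \left(-48\right) = -13536$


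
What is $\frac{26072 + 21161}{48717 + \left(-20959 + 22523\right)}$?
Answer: $\frac{47233}{50281} \approx 0.93938$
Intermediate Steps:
$\frac{26072 + 21161}{48717 + \left(-20959 + 22523\right)} = \frac{47233}{48717 + 1564} = \frac{47233}{50281}$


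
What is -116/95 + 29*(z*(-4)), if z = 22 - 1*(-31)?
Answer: -584176/95 ≈ -6149.2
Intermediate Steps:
z = 53 (z = 22 + 31 = 53)
-116/95 + 29*(z*(-4)) = -116/95 + 29*(53*(-4)) = -116*1/95 + 29*(-212) = -116/95 - 6148 = -584176/95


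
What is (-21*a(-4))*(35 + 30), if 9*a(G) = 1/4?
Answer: -455/12 ≈ -37.917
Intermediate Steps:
a(G) = 1/36 (a(G) = (⅑)/4 = (⅑)*(¼) = 1/36)
(-21*a(-4))*(35 + 30) = (-21*1/36)*(35 + 30) = -7/12*65 = -455/12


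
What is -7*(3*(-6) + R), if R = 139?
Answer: -847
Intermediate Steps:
-7*(3*(-6) + R) = -7*(3*(-6) + 139) = -7*(-18 + 139) = -7*121 = -847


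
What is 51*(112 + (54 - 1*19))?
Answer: 7497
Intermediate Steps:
51*(112 + (54 - 1*19)) = 51*(112 + (54 - 19)) = 51*(112 + 35) = 51*147 = 7497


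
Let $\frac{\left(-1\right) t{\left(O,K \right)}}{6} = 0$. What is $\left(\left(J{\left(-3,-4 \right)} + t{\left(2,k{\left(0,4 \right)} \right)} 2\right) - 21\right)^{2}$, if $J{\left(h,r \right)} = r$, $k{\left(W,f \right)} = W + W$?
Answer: $625$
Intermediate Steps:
$k{\left(W,f \right)} = 2 W$
$t{\left(O,K \right)} = 0$ ($t{\left(O,K \right)} = \left(-6\right) 0 = 0$)
$\left(\left(J{\left(-3,-4 \right)} + t{\left(2,k{\left(0,4 \right)} \right)} 2\right) - 21\right)^{2} = \left(\left(-4 + 0 \cdot 2\right) - 21\right)^{2} = \left(\left(-4 + 0\right) - 21\right)^{2} = \left(-4 - 21\right)^{2} = \left(-25\right)^{2} = 625$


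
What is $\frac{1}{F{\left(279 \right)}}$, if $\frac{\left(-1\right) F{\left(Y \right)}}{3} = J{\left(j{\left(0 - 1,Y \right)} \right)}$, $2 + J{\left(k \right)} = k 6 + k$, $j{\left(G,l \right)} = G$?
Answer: $\frac{1}{27} \approx 0.037037$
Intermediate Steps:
$J{\left(k \right)} = -2 + 7 k$ ($J{\left(k \right)} = -2 + \left(k 6 + k\right) = -2 + \left(6 k + k\right) = -2 + 7 k$)
$F{\left(Y \right)} = 27$ ($F{\left(Y \right)} = - 3 \left(-2 + 7 \left(0 - 1\right)\right) = - 3 \left(-2 + 7 \left(-1\right)\right) = - 3 \left(-2 - 7\right) = \left(-3\right) \left(-9\right) = 27$)
$\frac{1}{F{\left(279 \right)}} = \frac{1}{27}$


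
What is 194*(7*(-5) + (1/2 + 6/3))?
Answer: -6305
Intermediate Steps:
194*(7*(-5) + (1/2 + 6/3)) = 194*(-35 + (1*(½) + 6*(⅓))) = 194*(-35 + (½ + 2)) = 194*(-35 + 5/2) = 194*(-65/2) = -6305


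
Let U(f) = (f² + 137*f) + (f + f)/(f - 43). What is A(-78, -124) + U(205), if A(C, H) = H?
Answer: 5669071/81 ≈ 69989.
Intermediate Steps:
U(f) = f² + 137*f + 2*f/(-43 + f) (U(f) = (f² + 137*f) + (2*f)/(-43 + f) = (f² + 137*f) + 2*f/(-43 + f) = f² + 137*f + 2*f/(-43 + f))
A(-78, -124) + U(205) = -124 + 205*(-5889 + 205² + 94*205)/(-43 + 205) = -124 + 205*(-5889 + 42025 + 19270)/162 = -124 + 205*(1/162)*55406 = -124 + 5679115/81 = 5669071/81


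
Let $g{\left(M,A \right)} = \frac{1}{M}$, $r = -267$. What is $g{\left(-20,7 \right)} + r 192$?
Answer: $- \frac{1025281}{20} \approx -51264.0$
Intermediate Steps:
$g{\left(-20,7 \right)} + r 192 = \frac{1}{-20} - 51264 = - \frac{1}{20} - 51264 = - \frac{1025281}{20}$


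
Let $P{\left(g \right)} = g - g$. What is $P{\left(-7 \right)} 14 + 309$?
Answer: $309$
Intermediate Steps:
$P{\left(g \right)} = 0$
$P{\left(-7 \right)} 14 + 309 = 0 \cdot 14 + 309 = 0 + 309 = 309$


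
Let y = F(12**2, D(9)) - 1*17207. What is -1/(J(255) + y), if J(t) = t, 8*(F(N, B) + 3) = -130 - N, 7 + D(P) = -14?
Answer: 4/67957 ≈ 5.8861e-5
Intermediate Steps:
D(P) = -21 (D(P) = -7 - 14 = -21)
F(N, B) = -77/4 - N/8 (F(N, B) = -3 + (-130 - N)/8 = -3 + (-65/4 - N/8) = -77/4 - N/8)
y = -68977/4 (y = (-77/4 - 1/8*12**2) - 1*17207 = (-77/4 - 1/8*144) - 17207 = (-77/4 - 18) - 17207 = -149/4 - 17207 = -68977/4 ≈ -17244.)
-1/(J(255) + y) = -1/(255 - 68977/4) = -1/(-67957/4) = -1*(-4/67957) = 4/67957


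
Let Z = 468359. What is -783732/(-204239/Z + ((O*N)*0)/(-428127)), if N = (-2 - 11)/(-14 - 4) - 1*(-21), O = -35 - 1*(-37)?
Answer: 367067935788/204239 ≈ 1.7972e+6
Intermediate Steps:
O = 2 (O = -35 + 37 = 2)
N = 391/18 (N = -13/(-18) + 21 = -13*(-1/18) + 21 = 13/18 + 21 = 391/18 ≈ 21.722)
-783732/(-204239/Z + ((O*N)*0)/(-428127)) = -783732/(-204239/468359 + ((2*(391/18))*0)/(-428127)) = -783732/(-204239*1/468359 + ((391/9)*0)*(-1/428127)) = -783732/(-204239/468359 + 0*(-1/428127)) = -783732/(-204239/468359 + 0) = -783732/(-204239/468359) = -783732*(-468359/204239) = 367067935788/204239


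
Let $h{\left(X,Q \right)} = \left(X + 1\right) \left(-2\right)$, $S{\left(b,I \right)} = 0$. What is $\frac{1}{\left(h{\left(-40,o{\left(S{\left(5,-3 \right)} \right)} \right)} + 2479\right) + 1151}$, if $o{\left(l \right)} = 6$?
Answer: $\frac{1}{3708} \approx 0.00026969$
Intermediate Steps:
$h{\left(X,Q \right)} = -2 - 2 X$ ($h{\left(X,Q \right)} = \left(1 + X\right) \left(-2\right) = -2 - 2 X$)
$\frac{1}{\left(h{\left(-40,o{\left(S{\left(5,-3 \right)} \right)} \right)} + 2479\right) + 1151} = \frac{1}{\left(\left(-2 - -80\right) + 2479\right) + 1151} = \frac{1}{\left(\left(-2 + 80\right) + 2479\right) + 1151} = \frac{1}{\left(78 + 2479\right) + 1151} = \frac{1}{2557 + 1151} = \frac{1}{3708}$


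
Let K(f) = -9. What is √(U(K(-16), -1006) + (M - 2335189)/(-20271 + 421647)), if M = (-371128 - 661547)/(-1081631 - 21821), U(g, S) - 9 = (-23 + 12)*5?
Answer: I*√3241260380560447194690/7908913392 ≈ 7.1985*I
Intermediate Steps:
U(g, S) = -46 (U(g, S) = 9 + (-23 + 12)*5 = 9 - 11*5 = 9 - 55 = -46)
M = 147525/157636 (M = -1032675/(-1103452) = -1032675*(-1/1103452) = 147525/157636 ≈ 0.93586)
√(U(K(-16), -1006) + (M - 2335189)/(-20271 + 421647)) = √(-46 + (147525/157636 - 2335189)/(-20271 + 421647)) = √(-46 - 368109705679/157636/401376) = √(-46 - 368109705679/157636*1/401376) = √(-46 - 368109705679/63271307136) = √(-3278589833935/63271307136) = I*√3241260380560447194690/7908913392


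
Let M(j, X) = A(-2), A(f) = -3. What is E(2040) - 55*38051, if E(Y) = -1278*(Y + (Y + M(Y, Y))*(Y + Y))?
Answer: -10626106805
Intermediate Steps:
M(j, X) = -3
E(Y) = -1278*Y - 2556*Y*(-3 + Y) (E(Y) = -1278*(Y + (Y - 3)*(Y + Y)) = -1278*(Y + (-3 + Y)*(2*Y)) = -1278*(Y + 2*Y*(-3 + Y)) = -1278*Y - 2556*Y*(-3 + Y))
E(2040) - 55*38051 = 1278*2040*(5 - 2*2040) - 55*38051 = 1278*2040*(5 - 4080) - 1*2092805 = 1278*2040*(-4075) - 2092805 = -10624014000 - 2092805 = -10626106805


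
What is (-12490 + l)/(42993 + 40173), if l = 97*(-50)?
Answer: -2890/13861 ≈ -0.20850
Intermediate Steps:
l = -4850
(-12490 + l)/(42993 + 40173) = (-12490 - 4850)/(42993 + 40173) = -17340/83166 = -17340*1/83166 = -2890/13861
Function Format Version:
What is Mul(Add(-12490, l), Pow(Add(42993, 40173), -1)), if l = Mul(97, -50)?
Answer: Rational(-2890, 13861) ≈ -0.20850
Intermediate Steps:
l = -4850
Mul(Add(-12490, l), Pow(Add(42993, 40173), -1)) = Mul(Add(-12490, -4850), Pow(Add(42993, 40173), -1)) = Mul(-17340, Pow(83166, -1)) = Mul(-17340, Rational(1, 83166)) = Rational(-2890, 13861)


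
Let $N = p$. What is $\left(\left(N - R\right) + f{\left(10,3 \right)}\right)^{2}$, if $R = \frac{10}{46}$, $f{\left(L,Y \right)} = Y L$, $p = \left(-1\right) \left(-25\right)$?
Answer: $\frac{1587600}{529} \approx 3001.1$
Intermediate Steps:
$p = 25$
$f{\left(L,Y \right)} = L Y$
$R = \frac{5}{23}$ ($R = 10 \cdot \frac{1}{46} = \frac{5}{23} \approx 0.21739$)
$N = 25$
$\left(\left(N - R\right) + f{\left(10,3 \right)}\right)^{2} = \left(\left(25 - \frac{5}{23}\right) + 10 \cdot 3\right)^{2} = \left(\left(25 - \frac{5}{23}\right) + 30\right)^{2} = \left(\frac{570}{23} + 30\right)^{2} = \left(\frac{1260}{23}\right)^{2} = \frac{1587600}{529}$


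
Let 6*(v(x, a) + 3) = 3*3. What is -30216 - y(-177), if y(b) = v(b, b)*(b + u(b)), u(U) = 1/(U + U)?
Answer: -7193635/236 ≈ -30482.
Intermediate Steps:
v(x, a) = -3/2 (v(x, a) = -3 + (3*3)/6 = -3 + (⅙)*9 = -3 + 3/2 = -3/2)
u(U) = 1/(2*U)
y(b) = -3*b/2 - 3/(4*b) (y(b) = -3*(b + 1/(2*b))/2 = -3*b/2 - 3/(4*b))
-30216 - y(-177) = -30216 - 3*(-1 - 2*(-177)²)/(4*(-177)) = -30216 - 3*(-1)*(-1 - 2*31329)/(4*177) = -30216 - 3*(-1)*(-1 - 62658)/(4*177) = -30216 - 3*(-1)*(-62659)/(4*177) = -30216 - 1*62659/236 = -30216 - 62659/236 = -7193635/236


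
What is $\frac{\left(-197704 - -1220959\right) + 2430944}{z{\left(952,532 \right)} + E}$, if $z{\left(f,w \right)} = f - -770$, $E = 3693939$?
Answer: $\frac{3454199}{3695661} \approx 0.93466$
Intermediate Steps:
$z{\left(f,w \right)} = 770 + f$ ($z{\left(f,w \right)} = f + 770 = 770 + f$)
$\frac{\left(-197704 - -1220959\right) + 2430944}{z{\left(952,532 \right)} + E} = \frac{\left(-197704 - -1220959\right) + 2430944}{\left(770 + 952\right) + 3693939} = \frac{\left(-197704 + 1220959\right) + 2430944}{1722 + 3693939} = \frac{1023255 + 2430944}{3695661} = 3454199 \cdot \frac{1}{3695661} = \frac{3454199}{3695661}$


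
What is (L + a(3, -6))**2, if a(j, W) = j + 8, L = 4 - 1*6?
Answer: 81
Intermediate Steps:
L = -2 (L = 4 - 6 = -2)
a(j, W) = 8 + j
(L + a(3, -6))**2 = (-2 + (8 + 3))**2 = (-2 + 11)**2 = 9**2 = 81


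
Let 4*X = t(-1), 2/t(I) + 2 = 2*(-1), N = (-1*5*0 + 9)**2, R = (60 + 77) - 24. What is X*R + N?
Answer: 535/8 ≈ 66.875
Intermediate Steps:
R = 113 (R = 137 - 24 = 113)
N = 81 (N = (-5*0 + 9)**2 = (0 + 9)**2 = 9**2 = 81)
t(I) = -1/2 (t(I) = 2/(-2 + 2*(-1)) = 2/(-2 - 2) = 2/(-4) = 2*(-1/4) = -1/2)
X = -1/8 (X = (1/4)*(-1/2) = -1/8 ≈ -0.12500)
X*R + N = -1/8*113 + 81 = -113/8 + 81 = 535/8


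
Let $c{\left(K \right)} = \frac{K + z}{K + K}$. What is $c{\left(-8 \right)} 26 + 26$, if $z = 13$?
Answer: $\frac{143}{8} \approx 17.875$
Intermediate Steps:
$c{\left(K \right)} = \frac{13 + K}{2 K}$ ($c{\left(K \right)} = \frac{K + 13}{K + K} = \frac{13 + K}{2 K}$)
$c{\left(-8 \right)} 26 + 26 = \frac{13 - 8}{2 \left(-8\right)} 26 + 26 = \frac{1}{2} \left(- \frac{1}{8}\right) 5 \cdot 26 + 26 = \left(- \frac{5}{16}\right) 26 + 26 = - \frac{65}{8} + 26 = \frac{143}{8}$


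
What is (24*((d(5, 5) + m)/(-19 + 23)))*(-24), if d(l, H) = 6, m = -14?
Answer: 1152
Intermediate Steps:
(24*((d(5, 5) + m)/(-19 + 23)))*(-24) = (24*((6 - 14)/(-19 + 23)))*(-24) = (24*(-8/4))*(-24) = (24*(-8*¼))*(-24) = (24*(-2))*(-24) = -48*(-24) = 1152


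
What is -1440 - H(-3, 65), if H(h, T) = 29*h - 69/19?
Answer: -25638/19 ≈ -1349.4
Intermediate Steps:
H(h, T) = -69/19 + 29*h (H(h, T) = 29*h - 69*1/19 = 29*h - 69/19 = -69/19 + 29*h)
-1440 - H(-3, 65) = -1440 - (-69/19 + 29*(-3)) = -1440 - (-69/19 - 87) = -1440 - 1*(-1722/19) = -1440 + 1722/19 = -25638/19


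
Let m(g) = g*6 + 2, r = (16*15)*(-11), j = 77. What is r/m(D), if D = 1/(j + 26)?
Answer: -67980/53 ≈ -1282.6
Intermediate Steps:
D = 1/103 (D = 1/(77 + 26) = 1/103 ≈ 0.0097087)
r = -2640 (r = 240*(-11) = -2640)
m(g) = 2 + 6*g (m(g) = 6*g + 2 = 2 + 6*g)
r/m(D) = -2640/(2 + 6*(1/103)) = -2640/(2 + 6/103) = -2640/212/103 = -2640*103/212 = -67980/53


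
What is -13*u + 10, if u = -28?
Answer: 374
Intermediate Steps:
-13*u + 10 = -13*(-28) + 10 = 364 + 10 = 374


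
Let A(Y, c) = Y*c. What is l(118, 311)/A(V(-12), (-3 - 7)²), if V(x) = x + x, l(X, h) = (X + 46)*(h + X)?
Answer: -5863/200 ≈ -29.315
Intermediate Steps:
l(X, h) = (46 + X)*(X + h)
V(x) = 2*x
l(118, 311)/A(V(-12), (-3 - 7)²) = (118² + 46*118 + 46*311 + 118*311)/(((2*(-12))*(-3 - 7)²)) = (13924 + 5428 + 14306 + 36698)/((-24*(-10)²)) = 70356/((-24*100)) = 70356/(-2400) = 70356*(-1/2400) = -5863/200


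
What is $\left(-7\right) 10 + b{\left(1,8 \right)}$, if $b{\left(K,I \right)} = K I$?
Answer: $-62$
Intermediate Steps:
$b{\left(K,I \right)} = I K$
$\left(-7\right) 10 + b{\left(1,8 \right)} = \left(-7\right) 10 + 8 \cdot 1 = -70 + 8 = -62$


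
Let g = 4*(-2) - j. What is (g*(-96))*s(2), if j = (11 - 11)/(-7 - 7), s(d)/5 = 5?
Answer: 19200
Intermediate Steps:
s(d) = 25 (s(d) = 5*5 = 25)
j = 0 (j = 0/(-14) = 0*(-1/14) = 0)
g = -8 (g = 4*(-2) - 1*0 = -8 + 0 = -8)
(g*(-96))*s(2) = -8*(-96)*25 = 768*25 = 19200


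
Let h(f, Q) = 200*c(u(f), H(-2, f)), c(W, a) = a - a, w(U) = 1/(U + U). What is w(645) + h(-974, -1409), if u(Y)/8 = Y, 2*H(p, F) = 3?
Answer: 1/1290 ≈ 0.00077519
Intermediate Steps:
H(p, F) = 3/2 (H(p, F) = (½)*3 = 3/2)
w(U) = 1/(2*U)
u(Y) = 8*Y
c(W, a) = 0
h(f, Q) = 0 (h(f, Q) = 200*0 = 0)
w(645) + h(-974, -1409) = (½)/645 + 0 = (½)*(1/645) + 0 = 1/1290 + 0 = 1/1290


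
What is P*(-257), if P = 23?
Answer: -5911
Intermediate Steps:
P*(-257) = 23*(-257) = -5911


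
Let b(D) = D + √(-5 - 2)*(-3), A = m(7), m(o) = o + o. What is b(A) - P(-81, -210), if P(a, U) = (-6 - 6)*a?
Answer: -958 - 3*I*√7 ≈ -958.0 - 7.9373*I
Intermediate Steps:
P(a, U) = -12*a
m(o) = 2*o
A = 14 (A = 2*7 = 14)
b(D) = D - 3*I*√7 (b(D) = D + √(-7)*(-3) = D + (I*√7)*(-3) = D - 3*I*√7)
b(A) - P(-81, -210) = (14 - 3*I*√7) - (-12)*(-81) = (14 - 3*I*√7) - 1*972 = (14 - 3*I*√7) - 972 = -958 - 3*I*√7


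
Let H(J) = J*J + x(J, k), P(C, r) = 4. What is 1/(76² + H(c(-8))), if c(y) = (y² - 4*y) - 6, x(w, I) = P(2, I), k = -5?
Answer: 1/13880 ≈ 7.2046e-5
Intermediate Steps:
x(w, I) = 4
c(y) = -6 + y² - 4*y
H(J) = 4 + J² (H(J) = J*J + 4 = J² + 4 = 4 + J²)
1/(76² + H(c(-8))) = 1/(76² + (4 + (-6 + (-8)² - 4*(-8))²)) = 1/(5776 + (4 + (-6 + 64 + 32)²)) = 1/(5776 + (4 + 90²)) = 1/(5776 + (4 + 8100)) = 1/(5776 + 8104) = 1/13880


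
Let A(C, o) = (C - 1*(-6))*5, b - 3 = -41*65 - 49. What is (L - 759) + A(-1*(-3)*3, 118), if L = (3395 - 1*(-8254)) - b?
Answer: 13676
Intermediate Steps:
b = -2711 (b = 3 + (-41*65 - 49) = 3 + (-2665 - 49) = 3 - 2714 = -2711)
L = 14360 (L = (3395 - 1*(-8254)) - 1*(-2711) = (3395 + 8254) + 2711 = 11649 + 2711 = 14360)
A(C, o) = 30 + 5*C (A(C, o) = (C + 6)*5 = (6 + C)*5 = 30 + 5*C)
(L - 759) + A(-1*(-3)*3, 118) = (14360 - 759) + (30 + 5*(-1*(-3)*3)) = 13601 + (30 + 5*(3*3)) = 13601 + (30 + 5*9) = 13601 + (30 + 45) = 13601 + 75 = 13676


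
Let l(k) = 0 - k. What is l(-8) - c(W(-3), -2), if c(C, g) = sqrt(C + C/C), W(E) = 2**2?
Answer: 8 - sqrt(5) ≈ 5.7639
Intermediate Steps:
l(k) = -k
W(E) = 4
c(C, g) = sqrt(1 + C) (c(C, g) = sqrt(C + 1) = sqrt(1 + C))
l(-8) - c(W(-3), -2) = -1*(-8) - sqrt(1 + 4) = 8 - sqrt(5)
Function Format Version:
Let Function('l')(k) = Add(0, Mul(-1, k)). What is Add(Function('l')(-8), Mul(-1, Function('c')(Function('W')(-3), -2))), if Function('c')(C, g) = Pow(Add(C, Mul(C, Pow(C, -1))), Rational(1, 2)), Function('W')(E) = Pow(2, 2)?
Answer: Add(8, Mul(-1, Pow(5, Rational(1, 2)))) ≈ 5.7639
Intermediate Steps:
Function('l')(k) = Mul(-1, k)
Function('W')(E) = 4
Function('c')(C, g) = Pow(Add(1, C), Rational(1, 2)) (Function('c')(C, g) = Pow(Add(C, 1), Rational(1, 2)) = Pow(Add(1, C), Rational(1, 2)))
Add(Function('l')(-8), Mul(-1, Function('c')(Function('W')(-3), -2))) = Add(Mul(-1, -8), Mul(-1, Pow(Add(1, 4), Rational(1, 2)))) = Add(8, Mul(-1, Pow(5, Rational(1, 2))))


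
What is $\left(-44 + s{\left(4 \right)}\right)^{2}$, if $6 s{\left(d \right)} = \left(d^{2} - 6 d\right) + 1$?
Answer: $\frac{73441}{36} \approx 2040.0$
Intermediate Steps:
$s{\left(d \right)} = \frac{1}{6} - d + \frac{d^{2}}{6}$ ($s{\left(d \right)} = \frac{\left(d^{2} - 6 d\right) + 1}{6} = \frac{1 + d^{2} - 6 d}{6} = \frac{1}{6} - d + \frac{d^{2}}{6}$)
$\left(-44 + s{\left(4 \right)}\right)^{2} = \left(-44 + \left(\frac{1}{6} - 4 + \frac{4^{2}}{6}\right)\right)^{2} = \left(-44 + \left(\frac{1}{6} - 4 + \frac{1}{6} \cdot 16\right)\right)^{2} = \left(-44 + \left(\frac{1}{6} - 4 + \frac{8}{3}\right)\right)^{2} = \left(-44 - \frac{7}{6}\right)^{2} = \left(- \frac{271}{6}\right)^{2} = \frac{73441}{36}$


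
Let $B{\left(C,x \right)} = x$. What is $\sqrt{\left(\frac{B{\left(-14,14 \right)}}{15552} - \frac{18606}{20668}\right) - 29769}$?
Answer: $\frac{i \sqrt{37081884038711286}}{1116072} \approx 172.54 i$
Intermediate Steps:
$\sqrt{\left(\frac{B{\left(-14,14 \right)}}{15552} - \frac{18606}{20668}\right) - 29769} = \sqrt{\left(\frac{14}{15552} - \frac{18606}{20668}\right) - 29769} = \sqrt{\left(14 \cdot \frac{1}{15552} - \frac{9303}{10334}\right) - 29769} = \sqrt{\left(\frac{7}{7776} - \frac{9303}{10334}\right) - 29769} = \sqrt{- \frac{36133895}{40178592} - 29769} = \sqrt{- \frac{1196112639143}{40178592}} = \frac{i \sqrt{37081884038711286}}{1116072}$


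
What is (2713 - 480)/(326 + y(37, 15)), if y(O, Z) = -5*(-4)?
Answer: 2233/346 ≈ 6.4538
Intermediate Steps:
y(O, Z) = 20
(2713 - 480)/(326 + y(37, 15)) = (2713 - 480)/(326 + 20) = 2233/346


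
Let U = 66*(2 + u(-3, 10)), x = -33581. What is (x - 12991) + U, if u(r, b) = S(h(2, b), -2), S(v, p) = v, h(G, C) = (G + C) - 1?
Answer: -45714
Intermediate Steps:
h(G, C) = -1 + C + G (h(G, C) = (C + G) - 1 = -1 + C + G)
u(r, b) = 1 + b (u(r, b) = -1 + b + 2 = 1 + b)
U = 858 (U = 66*(2 + (1 + 10)) = 66*(2 + 11) = 66*13 = 858)
(x - 12991) + U = (-33581 - 12991) + 858 = -46572 + 858 = -45714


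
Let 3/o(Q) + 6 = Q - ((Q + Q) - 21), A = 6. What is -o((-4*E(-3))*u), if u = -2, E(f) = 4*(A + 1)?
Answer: 3/209 ≈ 0.014354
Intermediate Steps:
E(f) = 28 (E(f) = 4*(6 + 1) = 4*7 = 28)
o(Q) = 3/(15 - Q) (o(Q) = 3/(-6 + (Q - ((Q + Q) - 21))) = 3/(-6 + (Q - (2*Q - 21))) = 3/(-6 + (Q - (-21 + 2*Q))) = 3/(-6 + (Q + (21 - 2*Q))) = 3/(-6 + (21 - Q)) = 3/(15 - Q))
-o((-4*E(-3))*u) = -(-3)/(-15 - 4*28*(-2)) = -(-3)/(-15 - 112*(-2)) = -(-3)/(-15 + 224) = -(-3)/209 = -1*(-3/209) = 3/209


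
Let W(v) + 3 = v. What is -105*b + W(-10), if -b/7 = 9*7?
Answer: 46292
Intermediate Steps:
b = -441 (b = -63*7 = -7*63 = -441)
W(v) = -3 + v
-105*b + W(-10) = -105*(-441) + (-3 - 10) = 46305 - 13 = 46292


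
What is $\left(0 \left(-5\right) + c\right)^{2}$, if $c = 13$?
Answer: $169$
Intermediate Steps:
$\left(0 \left(-5\right) + c\right)^{2} = \left(0 \left(-5\right) + 13\right)^{2} = \left(0 + 13\right)^{2} = 13^{2} = 169$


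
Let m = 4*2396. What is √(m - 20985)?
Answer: I*√11401 ≈ 106.78*I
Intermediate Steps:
m = 9584
√(m - 20985) = √(9584 - 20985) = √(-11401) = I*√11401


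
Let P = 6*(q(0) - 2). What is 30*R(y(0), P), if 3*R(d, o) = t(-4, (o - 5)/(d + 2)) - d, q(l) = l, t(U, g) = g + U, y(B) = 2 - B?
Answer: -205/2 ≈ -102.50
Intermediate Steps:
t(U, g) = U + g
P = -12 (P = 6*(0 - 2) = 6*(-2) = -12)
R(d, o) = -4/3 - d/3 + (-5 + o)/(3*(2 + d)) (R(d, o) = ((-4 + (o - 5)/(d + 2)) - d)/3 = ((-4 + (-5 + o)/(2 + d)) - d)/3 = (-4 - d + (-5 + o)/(2 + d))/3 = -4/3 - d/3 + (-5 + o)/(3*(2 + d)))
30*R(y(0), P) = 30*((-13 - 12 - (2 - 1*0)**2 - 6*(2 - 1*0))/(3*(2 + (2 - 1*0)))) = 30*((-13 - 12 - (2 + 0)**2 - 6*(2 + 0))/(3*(2 + (2 + 0)))) = 30*((-13 - 12 - 1*2**2 - 6*2)/(3*(2 + 2))) = 30*((1/3)*(-13 - 12 - 1*4 - 12)/4) = 30*((1/3)*(1/4)*(-13 - 12 - 4 - 12)) = 30*((1/3)*(1/4)*(-41)) = 30*(-41/12) = -205/2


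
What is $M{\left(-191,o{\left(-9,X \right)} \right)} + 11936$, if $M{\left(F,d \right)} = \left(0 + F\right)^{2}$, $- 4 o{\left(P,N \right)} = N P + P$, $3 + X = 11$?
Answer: $48417$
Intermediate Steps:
$X = 8$ ($X = -3 + 11 = 8$)
$o{\left(P,N \right)} = - \frac{P}{4} - \frac{N P}{4}$ ($o{\left(P,N \right)} = - \frac{N P + P}{4} = - \frac{P + N P}{4} = - \frac{P}{4} - \frac{N P}{4}$)
$M{\left(F,d \right)} = F^{2}$
$M{\left(-191,o{\left(-9,X \right)} \right)} + 11936 = \left(-191\right)^{2} + 11936 = 36481 + 11936 = 48417$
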